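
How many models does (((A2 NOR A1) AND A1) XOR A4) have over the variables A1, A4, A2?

Satisfying assignments: (0,1,0), (0,1,1), (1,1,0), (1,1,1)
Count: 4 out of 8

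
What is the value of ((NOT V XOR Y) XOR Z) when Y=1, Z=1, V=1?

Substituting: ((NOT 1 XOR 1) XOR 1)
= 0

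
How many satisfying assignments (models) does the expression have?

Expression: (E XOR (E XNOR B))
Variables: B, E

Satisfying assignments: (0,0), (0,1)
Count: 2 out of 4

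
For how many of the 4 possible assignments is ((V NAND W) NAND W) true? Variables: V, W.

Satisfying assignments: (0,0), (1,0), (1,1)
Count: 3 out of 4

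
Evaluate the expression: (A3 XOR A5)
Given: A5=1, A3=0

Substituting: (0 XOR 1)
= 1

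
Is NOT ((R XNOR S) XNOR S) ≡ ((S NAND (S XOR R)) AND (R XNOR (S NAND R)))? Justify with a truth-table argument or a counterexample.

No. Counterexample: with S=0, R=0, Expression 1 = 1 but Expression 2 = 0.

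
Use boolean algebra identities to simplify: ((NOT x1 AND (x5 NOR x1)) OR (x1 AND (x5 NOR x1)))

By distribution ((E AND v) OR (E AND NOT v) = E):
= (x5 NOR x1)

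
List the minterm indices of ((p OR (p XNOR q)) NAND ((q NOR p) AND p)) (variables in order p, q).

Σm(0, 1, 2, 3) = (NOT p AND NOT q) OR (NOT p AND q) OR (p AND NOT q) OR (p AND q)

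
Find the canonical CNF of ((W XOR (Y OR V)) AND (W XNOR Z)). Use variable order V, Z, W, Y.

(V OR Z OR W OR Y) AND (V OR Z OR NOT W OR Y) AND (V OR Z OR NOT W OR NOT Y) AND (V OR NOT Z OR W OR Y) AND (V OR NOT Z OR W OR NOT Y) AND (V OR NOT Z OR NOT W OR NOT Y) AND (NOT V OR Z OR NOT W OR Y) AND (NOT V OR Z OR NOT W OR NOT Y) AND (NOT V OR NOT Z OR W OR Y) AND (NOT V OR NOT Z OR W OR NOT Y) AND (NOT V OR NOT Z OR NOT W OR Y) AND (NOT V OR NOT Z OR NOT W OR NOT Y)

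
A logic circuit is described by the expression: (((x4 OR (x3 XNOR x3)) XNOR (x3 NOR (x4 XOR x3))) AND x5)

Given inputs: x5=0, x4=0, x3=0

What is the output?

Substituting: (((0 OR (0 XNOR 0)) XNOR (0 NOR (0 XOR 0))) AND 0)
= 0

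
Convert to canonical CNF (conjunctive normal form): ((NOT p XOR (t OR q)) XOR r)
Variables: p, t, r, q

(p OR t OR r OR NOT q) AND (p OR t OR NOT r OR q) AND (p OR NOT t OR r OR q) AND (p OR NOT t OR r OR NOT q) AND (NOT p OR t OR r OR q) AND (NOT p OR t OR NOT r OR NOT q) AND (NOT p OR NOT t OR NOT r OR q) AND (NOT p OR NOT t OR NOT r OR NOT q)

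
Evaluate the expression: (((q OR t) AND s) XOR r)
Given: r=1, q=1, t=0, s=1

Substituting: (((1 OR 0) AND 1) XOR 1)
= 0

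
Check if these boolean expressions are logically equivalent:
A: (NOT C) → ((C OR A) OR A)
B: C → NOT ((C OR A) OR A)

No, Inverse is not equivalent to original (counterexample: B=0, A=0, C=0)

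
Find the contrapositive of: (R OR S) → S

Contrapositive: NOT S → NOT (R OR S)
Note: A statement and its contrapositive are logically equivalent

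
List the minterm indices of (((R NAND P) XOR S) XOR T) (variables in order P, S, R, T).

Σm(0, 2, 5, 7, 8, 11, 13, 14) = (NOT P AND NOT S AND NOT R AND NOT T) OR (NOT P AND NOT S AND R AND NOT T) OR (NOT P AND S AND NOT R AND T) OR (NOT P AND S AND R AND T) OR (P AND NOT S AND NOT R AND NOT T) OR (P AND NOT S AND R AND T) OR (P AND S AND NOT R AND T) OR (P AND S AND R AND NOT T)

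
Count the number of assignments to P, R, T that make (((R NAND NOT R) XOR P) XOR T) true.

Satisfying assignments: (0,0,0), (0,1,0), (1,0,1), (1,1,1)
Count: 4 out of 8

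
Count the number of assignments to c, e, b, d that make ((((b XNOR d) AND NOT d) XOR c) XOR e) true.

Satisfying assignments: (0,0,0,0), (0,1,0,1), (0,1,1,0), (0,1,1,1), (1,0,0,1), (1,0,1,0), (1,0,1,1), (1,1,0,0)
Count: 8 out of 16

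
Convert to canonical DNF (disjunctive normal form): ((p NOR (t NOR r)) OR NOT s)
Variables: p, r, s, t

(NOT p AND NOT r AND NOT s AND NOT t) OR (NOT p AND NOT r AND NOT s AND t) OR (NOT p AND NOT r AND s AND t) OR (NOT p AND r AND NOT s AND NOT t) OR (NOT p AND r AND NOT s AND t) OR (NOT p AND r AND s AND NOT t) OR (NOT p AND r AND s AND t) OR (p AND NOT r AND NOT s AND NOT t) OR (p AND NOT r AND NOT s AND t) OR (p AND r AND NOT s AND NOT t) OR (p AND r AND NOT s AND t)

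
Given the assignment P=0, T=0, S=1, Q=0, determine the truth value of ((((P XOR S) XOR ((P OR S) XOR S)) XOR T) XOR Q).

Substituting: ((((0 XOR 1) XOR ((0 OR 1) XOR 1)) XOR 0) XOR 0)
= 1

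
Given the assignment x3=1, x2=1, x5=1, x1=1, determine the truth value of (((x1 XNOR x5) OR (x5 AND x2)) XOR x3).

Substituting: (((1 XNOR 1) OR (1 AND 1)) XOR 1)
= 0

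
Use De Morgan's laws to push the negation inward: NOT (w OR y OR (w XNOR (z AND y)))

NOT w AND NOT y AND NOT (w XNOR (z AND y))
De Morgan's: NOT(OR of terms) = AND of negations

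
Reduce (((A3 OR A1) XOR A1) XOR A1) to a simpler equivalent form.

By XOR self-cancellation ((E XOR v) XOR v = E):
= (A3 OR A1)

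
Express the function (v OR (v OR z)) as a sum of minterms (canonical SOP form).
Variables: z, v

Σm(1, 2, 3) = (NOT z AND v) OR (z AND NOT v) OR (z AND v)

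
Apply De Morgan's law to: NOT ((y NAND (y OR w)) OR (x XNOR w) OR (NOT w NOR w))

NOT (y NAND (y OR w)) AND NOT (x XNOR w) AND NOT (NOT w NOR w)
De Morgan's: NOT(OR of terms) = AND of negations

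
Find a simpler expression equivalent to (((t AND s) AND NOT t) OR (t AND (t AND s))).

By distribution ((E AND v) OR (E AND NOT v) = E):
= (t AND s)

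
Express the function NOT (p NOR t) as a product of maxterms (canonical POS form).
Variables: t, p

ΠM(0) = (t OR p)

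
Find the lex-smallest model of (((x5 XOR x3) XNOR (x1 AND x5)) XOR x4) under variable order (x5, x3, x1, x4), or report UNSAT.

x5=0, x3=0, x1=0, x4=0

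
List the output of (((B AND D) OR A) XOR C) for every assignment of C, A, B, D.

C | A | B | D | Output
----------------------
0 | 0 | 0 | 0 | 0
0 | 0 | 0 | 1 | 0
0 | 0 | 1 | 0 | 0
0 | 0 | 1 | 1 | 1
0 | 1 | 0 | 0 | 1
0 | 1 | 0 | 1 | 1
0 | 1 | 1 | 0 | 1
0 | 1 | 1 | 1 | 1
1 | 0 | 0 | 0 | 1
1 | 0 | 0 | 1 | 1
1 | 0 | 1 | 0 | 1
1 | 0 | 1 | 1 | 0
1 | 1 | 0 | 0 | 0
1 | 1 | 0 | 1 | 0
1 | 1 | 1 | 0 | 0
1 | 1 | 1 | 1 | 0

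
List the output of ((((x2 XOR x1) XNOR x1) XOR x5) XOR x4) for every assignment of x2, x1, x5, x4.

x2 | x1 | x5 | x4 | Output
--------------------------
0 | 0 | 0 | 0 | 1
0 | 0 | 0 | 1 | 0
0 | 0 | 1 | 0 | 0
0 | 0 | 1 | 1 | 1
0 | 1 | 0 | 0 | 1
0 | 1 | 0 | 1 | 0
0 | 1 | 1 | 0 | 0
0 | 1 | 1 | 1 | 1
1 | 0 | 0 | 0 | 0
1 | 0 | 0 | 1 | 1
1 | 0 | 1 | 0 | 1
1 | 0 | 1 | 1 | 0
1 | 1 | 0 | 0 | 0
1 | 1 | 0 | 1 | 1
1 | 1 | 1 | 0 | 1
1 | 1 | 1 | 1 | 0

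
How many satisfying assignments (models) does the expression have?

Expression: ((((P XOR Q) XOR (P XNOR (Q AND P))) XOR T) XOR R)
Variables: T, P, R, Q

Satisfying assignments: (0,0,0,0), (0,0,1,1), (0,1,0,0), (0,1,0,1), (1,0,0,1), (1,0,1,0), (1,1,1,0), (1,1,1,1)
Count: 8 out of 16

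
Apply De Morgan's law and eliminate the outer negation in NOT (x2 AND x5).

NOT x2 OR NOT x5
De Morgan's: NOT(AND of terms) = OR of negations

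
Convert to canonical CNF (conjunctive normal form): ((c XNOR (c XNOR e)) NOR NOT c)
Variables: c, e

(c OR e) AND (c OR NOT e) AND (NOT c OR NOT e)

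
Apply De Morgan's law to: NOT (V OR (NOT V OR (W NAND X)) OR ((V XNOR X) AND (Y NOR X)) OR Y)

NOT V AND NOT (NOT V OR (W NAND X)) AND NOT ((V XNOR X) AND (Y NOR X)) AND NOT Y
De Morgan's: NOT(OR of terms) = AND of negations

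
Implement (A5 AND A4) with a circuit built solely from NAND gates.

((A5 NAND A4) NAND (A5 NAND A4))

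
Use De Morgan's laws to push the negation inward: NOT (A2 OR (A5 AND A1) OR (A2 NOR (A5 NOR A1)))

NOT A2 AND NOT (A5 AND A1) AND NOT (A2 NOR (A5 NOR A1))
De Morgan's: NOT(OR of terms) = AND of negations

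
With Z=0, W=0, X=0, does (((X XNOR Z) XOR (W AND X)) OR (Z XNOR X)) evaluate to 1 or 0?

Substituting: (((0 XNOR 0) XOR (0 AND 0)) OR (0 XNOR 0))
= 1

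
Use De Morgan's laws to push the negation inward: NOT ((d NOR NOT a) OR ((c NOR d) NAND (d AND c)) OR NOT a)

NOT (d NOR NOT a) AND NOT ((c NOR d) NAND (d AND c)) AND a
De Morgan's: NOT(OR of terms) = AND of negations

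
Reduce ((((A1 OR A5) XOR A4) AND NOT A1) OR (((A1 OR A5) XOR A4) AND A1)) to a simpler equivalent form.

By distribution ((E AND v) OR (E AND NOT v) = E):
= ((A1 OR A5) XOR A4)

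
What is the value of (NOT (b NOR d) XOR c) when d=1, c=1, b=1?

Substituting: (NOT (1 NOR 1) XOR 1)
= 0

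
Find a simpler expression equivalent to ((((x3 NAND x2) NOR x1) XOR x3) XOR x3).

By XOR self-cancellation ((E XOR v) XOR v = E):
= ((x3 NAND x2) NOR x1)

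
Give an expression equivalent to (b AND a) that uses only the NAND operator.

((b NAND a) NAND (b NAND a))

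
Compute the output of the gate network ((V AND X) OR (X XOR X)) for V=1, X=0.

Substituting: ((1 AND 0) OR (0 XOR 0))
= 0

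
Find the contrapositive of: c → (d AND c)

Contrapositive: NOT (d AND c) → NOT c
Note: A statement and its contrapositive are logically equivalent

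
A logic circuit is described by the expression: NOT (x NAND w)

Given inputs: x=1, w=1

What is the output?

Substituting: NOT (1 NAND 1)
= 1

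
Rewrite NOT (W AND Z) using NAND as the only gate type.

(((W NAND Z) NAND (W NAND Z)) NAND ((W NAND Z) NAND (W NAND Z)))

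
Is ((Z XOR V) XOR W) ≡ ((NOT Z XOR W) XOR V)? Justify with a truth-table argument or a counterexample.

No. Counterexample: with W=0, Z=0, V=0, Expression 1 = 0 but Expression 2 = 1.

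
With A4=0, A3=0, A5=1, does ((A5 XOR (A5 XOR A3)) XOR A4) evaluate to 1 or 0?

Substituting: ((1 XOR (1 XOR 0)) XOR 0)
= 0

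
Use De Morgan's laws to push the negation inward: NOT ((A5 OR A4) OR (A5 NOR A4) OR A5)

NOT (A5 OR A4) AND NOT (A5 NOR A4) AND NOT A5
De Morgan's: NOT(OR of terms) = AND of negations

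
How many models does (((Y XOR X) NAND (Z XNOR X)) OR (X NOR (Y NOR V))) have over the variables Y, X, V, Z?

Satisfying assignments: (0,0,0,0), (0,0,0,1), (0,0,1,0), (0,0,1,1), (0,1,0,0), (0,1,1,0), (1,0,0,0), (1,0,0,1), (1,0,1,0), (1,0,1,1), (1,1,0,0), (1,1,0,1), (1,1,1,0), (1,1,1,1)
Count: 14 out of 16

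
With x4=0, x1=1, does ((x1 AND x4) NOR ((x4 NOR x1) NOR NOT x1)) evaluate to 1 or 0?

Substituting: ((1 AND 0) NOR ((0 NOR 1) NOR NOT 1))
= 0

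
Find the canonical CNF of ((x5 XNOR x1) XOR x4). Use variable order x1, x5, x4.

(x1 OR x5 OR NOT x4) AND (x1 OR NOT x5 OR x4) AND (NOT x1 OR x5 OR x4) AND (NOT x1 OR NOT x5 OR NOT x4)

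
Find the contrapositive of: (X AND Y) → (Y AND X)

Contrapositive: NOT (Y AND X) → NOT (X AND Y)
Note: A statement and its contrapositive are logically equivalent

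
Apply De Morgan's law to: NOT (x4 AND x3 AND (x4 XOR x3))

NOT x4 OR NOT x3 OR NOT (x4 XOR x3)
De Morgan's: NOT(AND of terms) = OR of negations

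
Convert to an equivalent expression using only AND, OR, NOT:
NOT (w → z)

w AND NOT z
(Negated implication: NOT(A → B) = A AND NOT B)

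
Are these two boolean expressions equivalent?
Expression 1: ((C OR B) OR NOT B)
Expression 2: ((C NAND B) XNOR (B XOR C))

No. Counterexample: with C=0, B=0, Expression 1 = 1 but Expression 2 = 0.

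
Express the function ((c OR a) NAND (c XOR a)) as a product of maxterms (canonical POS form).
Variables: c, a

ΠM(1, 2) = (c OR NOT a) AND (NOT c OR a)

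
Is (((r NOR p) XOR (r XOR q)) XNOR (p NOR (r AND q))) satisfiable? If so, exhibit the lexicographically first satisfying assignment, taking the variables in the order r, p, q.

r=0, p=0, q=0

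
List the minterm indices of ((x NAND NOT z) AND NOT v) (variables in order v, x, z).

Σm(0, 1, 3) = (NOT v AND NOT x AND NOT z) OR (NOT v AND NOT x AND z) OR (NOT v AND x AND z)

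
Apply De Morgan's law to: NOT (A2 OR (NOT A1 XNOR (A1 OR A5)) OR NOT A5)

NOT A2 AND NOT (NOT A1 XNOR (A1 OR A5)) AND A5
De Morgan's: NOT(OR of terms) = AND of negations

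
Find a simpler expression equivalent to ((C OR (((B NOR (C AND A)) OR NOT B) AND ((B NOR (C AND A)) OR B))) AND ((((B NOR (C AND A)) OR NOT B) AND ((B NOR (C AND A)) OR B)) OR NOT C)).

By distribution ((E OR v) AND (E OR NOT v) = E) then distribution ((E OR v) AND (E OR NOT v) = E):
= (B NOR (C AND A))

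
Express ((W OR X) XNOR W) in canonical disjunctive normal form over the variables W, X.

(NOT W AND NOT X) OR (W AND NOT X) OR (W AND X)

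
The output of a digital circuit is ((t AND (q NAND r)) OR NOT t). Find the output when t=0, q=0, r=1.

Substituting: ((0 AND (0 NAND 1)) OR NOT 0)
= 1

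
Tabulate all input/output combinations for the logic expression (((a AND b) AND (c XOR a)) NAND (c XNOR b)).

c | b | a | Output
------------------
0 | 0 | 0 | 1
0 | 0 | 1 | 1
0 | 1 | 0 | 1
0 | 1 | 1 | 1
1 | 0 | 0 | 1
1 | 0 | 1 | 1
1 | 1 | 0 | 1
1 | 1 | 1 | 1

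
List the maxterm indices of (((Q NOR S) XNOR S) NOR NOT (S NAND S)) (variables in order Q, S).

ΠM(1, 2, 3) = (Q OR NOT S) AND (NOT Q OR S) AND (NOT Q OR NOT S)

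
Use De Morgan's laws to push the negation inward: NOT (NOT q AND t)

q OR NOT t
De Morgan's: NOT(AND of terms) = OR of negations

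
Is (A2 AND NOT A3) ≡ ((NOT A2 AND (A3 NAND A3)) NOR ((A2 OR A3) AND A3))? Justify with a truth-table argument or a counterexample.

Yes, they are equivalent — the two output columns agree on all 4 assignments:
A2 | A3 | Expression 1 | Expression 2
-------------------------------------
0 | 0 | 0 | 0
0 | 1 | 0 | 0
1 | 0 | 1 | 1
1 | 1 | 0 | 0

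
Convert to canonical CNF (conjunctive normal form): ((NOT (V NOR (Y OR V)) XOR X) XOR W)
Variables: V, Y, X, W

(V OR Y OR X OR W) AND (V OR Y OR NOT X OR NOT W) AND (V OR NOT Y OR X OR NOT W) AND (V OR NOT Y OR NOT X OR W) AND (NOT V OR Y OR X OR NOT W) AND (NOT V OR Y OR NOT X OR W) AND (NOT V OR NOT Y OR X OR NOT W) AND (NOT V OR NOT Y OR NOT X OR W)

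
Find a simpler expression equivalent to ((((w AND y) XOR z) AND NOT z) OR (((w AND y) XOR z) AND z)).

By distribution ((E AND v) OR (E AND NOT v) = E):
= ((w AND y) XOR z)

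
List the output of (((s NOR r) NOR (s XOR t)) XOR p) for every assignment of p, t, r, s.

p | t | r | s | Output
----------------------
0 | 0 | 0 | 0 | 0
0 | 0 | 0 | 1 | 0
0 | 0 | 1 | 0 | 1
0 | 0 | 1 | 1 | 0
0 | 1 | 0 | 0 | 0
0 | 1 | 0 | 1 | 1
0 | 1 | 1 | 0 | 0
0 | 1 | 1 | 1 | 1
1 | 0 | 0 | 0 | 1
1 | 0 | 0 | 1 | 1
1 | 0 | 1 | 0 | 0
1 | 0 | 1 | 1 | 1
1 | 1 | 0 | 0 | 1
1 | 1 | 0 | 1 | 0
1 | 1 | 1 | 0 | 1
1 | 1 | 1 | 1 | 0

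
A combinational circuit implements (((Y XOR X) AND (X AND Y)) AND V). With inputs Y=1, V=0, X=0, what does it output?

Substituting: (((1 XOR 0) AND (0 AND 1)) AND 0)
= 0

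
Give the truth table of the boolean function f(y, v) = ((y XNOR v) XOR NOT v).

y | v | Output
--------------
0 | 0 | 0
0 | 1 | 0
1 | 0 | 1
1 | 1 | 1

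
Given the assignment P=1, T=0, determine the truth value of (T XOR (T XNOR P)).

Substituting: (0 XOR (0 XNOR 1))
= 0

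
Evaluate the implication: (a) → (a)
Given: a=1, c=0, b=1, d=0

Antecedent (a) = 1; consequent (a) = 1.
1 → 1 = 1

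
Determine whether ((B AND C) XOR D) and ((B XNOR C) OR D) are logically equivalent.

No. Counterexample: with B=0, D=0, C=0, Expression 1 = 0 but Expression 2 = 1.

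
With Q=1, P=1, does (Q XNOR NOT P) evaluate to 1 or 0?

Substituting: (1 XNOR NOT 1)
= 0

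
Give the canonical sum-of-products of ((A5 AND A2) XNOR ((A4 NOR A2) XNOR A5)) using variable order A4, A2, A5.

Σm(0, 5) = (NOT A4 AND NOT A2 AND NOT A5) OR (A4 AND NOT A2 AND A5)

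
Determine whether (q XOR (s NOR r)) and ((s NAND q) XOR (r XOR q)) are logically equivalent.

No. Counterexample: with s=1, q=0, r=0, Expression 1 = 0 but Expression 2 = 1.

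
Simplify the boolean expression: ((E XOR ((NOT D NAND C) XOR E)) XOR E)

By XOR self-cancellation ((E XOR v) XOR v = E):
= ((NOT D NAND C) XOR E)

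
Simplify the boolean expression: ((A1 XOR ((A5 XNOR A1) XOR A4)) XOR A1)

By XOR self-cancellation ((E XOR v) XOR v = E):
= ((A5 XNOR A1) XOR A4)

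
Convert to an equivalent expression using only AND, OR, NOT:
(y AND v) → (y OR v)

NOT (y AND v) OR (y OR v)
(Implication elimination: A → B = NOT A OR B)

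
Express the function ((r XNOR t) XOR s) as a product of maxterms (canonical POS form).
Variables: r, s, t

ΠM(1, 2, 4, 7) = (r OR s OR NOT t) AND (r OR NOT s OR t) AND (NOT r OR s OR t) AND (NOT r OR NOT s OR NOT t)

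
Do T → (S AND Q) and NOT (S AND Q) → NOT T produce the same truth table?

Yes, Contrapositive is always equivalent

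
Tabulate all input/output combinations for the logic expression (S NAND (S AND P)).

P | S | Output
--------------
0 | 0 | 1
0 | 1 | 1
1 | 0 | 1
1 | 1 | 0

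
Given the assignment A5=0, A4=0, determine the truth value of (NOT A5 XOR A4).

Substituting: (NOT 0 XOR 0)
= 1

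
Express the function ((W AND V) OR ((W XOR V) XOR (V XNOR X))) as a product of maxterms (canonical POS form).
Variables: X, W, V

ΠM(2, 4, 5) = (X OR NOT W OR V) AND (NOT X OR W OR V) AND (NOT X OR W OR NOT V)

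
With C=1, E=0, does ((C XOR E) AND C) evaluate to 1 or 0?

Substituting: ((1 XOR 0) AND 1)
= 1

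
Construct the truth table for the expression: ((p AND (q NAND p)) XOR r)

r | p | q | Output
------------------
0 | 0 | 0 | 0
0 | 0 | 1 | 0
0 | 1 | 0 | 1
0 | 1 | 1 | 0
1 | 0 | 0 | 1
1 | 0 | 1 | 1
1 | 1 | 0 | 0
1 | 1 | 1 | 1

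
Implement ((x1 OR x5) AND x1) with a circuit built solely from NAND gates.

((((x1 NAND x1) NAND (x5 NAND x5)) NAND x1) NAND (((x1 NAND x1) NAND (x5 NAND x5)) NAND x1))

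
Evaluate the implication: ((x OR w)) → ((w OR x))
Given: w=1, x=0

Antecedent ((x OR w)) = 1; consequent ((w OR x)) = 1.
1 → 1 = 1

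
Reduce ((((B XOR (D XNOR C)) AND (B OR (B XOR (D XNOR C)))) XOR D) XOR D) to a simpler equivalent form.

By XOR self-cancellation ((E XOR v) XOR v = E) then absorption (E AND (E OR v) = E):
= (B XOR (D XNOR C))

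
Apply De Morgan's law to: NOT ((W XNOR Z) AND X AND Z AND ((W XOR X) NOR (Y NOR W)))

NOT (W XNOR Z) OR NOT X OR NOT Z OR NOT ((W XOR X) NOR (Y NOR W))
De Morgan's: NOT(AND of terms) = OR of negations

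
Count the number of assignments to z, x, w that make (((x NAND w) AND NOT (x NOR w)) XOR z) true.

Satisfying assignments: (0,0,1), (0,1,0), (1,0,0), (1,1,1)
Count: 4 out of 8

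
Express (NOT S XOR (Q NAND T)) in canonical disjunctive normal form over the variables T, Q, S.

(NOT T AND NOT Q AND S) OR (NOT T AND Q AND S) OR (T AND NOT Q AND S) OR (T AND Q AND NOT S)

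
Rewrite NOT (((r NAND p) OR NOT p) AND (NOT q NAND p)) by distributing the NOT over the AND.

NOT ((r NAND p) OR NOT p) OR NOT (NOT q NAND p)
De Morgan's: NOT(AND of terms) = OR of negations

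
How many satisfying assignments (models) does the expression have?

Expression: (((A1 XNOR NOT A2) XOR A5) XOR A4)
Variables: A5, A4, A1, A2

Satisfying assignments: (0,0,0,1), (0,0,1,0), (0,1,0,0), (0,1,1,1), (1,0,0,0), (1,0,1,1), (1,1,0,1), (1,1,1,0)
Count: 8 out of 16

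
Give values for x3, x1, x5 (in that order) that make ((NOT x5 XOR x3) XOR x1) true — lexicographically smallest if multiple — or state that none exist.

x3=0, x1=0, x5=0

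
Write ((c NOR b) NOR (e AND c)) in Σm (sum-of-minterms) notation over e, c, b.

Σm(1, 2, 3, 5) = (NOT e AND NOT c AND b) OR (NOT e AND c AND NOT b) OR (NOT e AND c AND b) OR (e AND NOT c AND b)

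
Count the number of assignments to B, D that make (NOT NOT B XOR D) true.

Satisfying assignments: (0,1), (1,0)
Count: 2 out of 4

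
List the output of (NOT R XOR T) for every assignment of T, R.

T | R | Output
--------------
0 | 0 | 1
0 | 1 | 0
1 | 0 | 0
1 | 1 | 1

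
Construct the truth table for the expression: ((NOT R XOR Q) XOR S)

R | Q | S | Output
------------------
0 | 0 | 0 | 1
0 | 0 | 1 | 0
0 | 1 | 0 | 0
0 | 1 | 1 | 1
1 | 0 | 0 | 0
1 | 0 | 1 | 1
1 | 1 | 0 | 1
1 | 1 | 1 | 0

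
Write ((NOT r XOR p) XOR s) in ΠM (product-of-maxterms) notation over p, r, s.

ΠM(1, 2, 4, 7) = (p OR r OR NOT s) AND (p OR NOT r OR s) AND (NOT p OR r OR s) AND (NOT p OR NOT r OR NOT s)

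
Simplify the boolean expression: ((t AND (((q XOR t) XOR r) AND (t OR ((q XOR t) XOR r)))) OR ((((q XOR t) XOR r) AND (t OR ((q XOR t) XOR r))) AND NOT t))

By distribution ((E AND v) OR (E AND NOT v) = E) then absorption (E AND (E OR v) = E):
= ((q XOR t) XOR r)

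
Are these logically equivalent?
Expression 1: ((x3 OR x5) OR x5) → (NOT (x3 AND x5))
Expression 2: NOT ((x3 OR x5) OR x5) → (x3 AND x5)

No, Inverse is not equivalent to original (counterexample: x3=0, x5=0)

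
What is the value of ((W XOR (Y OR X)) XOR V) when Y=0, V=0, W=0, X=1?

Substituting: ((0 XOR (0 OR 1)) XOR 0)
= 1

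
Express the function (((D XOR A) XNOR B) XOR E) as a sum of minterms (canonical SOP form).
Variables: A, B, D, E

Σm(0, 3, 5, 6, 9, 10, 12, 15) = (NOT A AND NOT B AND NOT D AND NOT E) OR (NOT A AND NOT B AND D AND E) OR (NOT A AND B AND NOT D AND E) OR (NOT A AND B AND D AND NOT E) OR (A AND NOT B AND NOT D AND E) OR (A AND NOT B AND D AND NOT E) OR (A AND B AND NOT D AND NOT E) OR (A AND B AND D AND E)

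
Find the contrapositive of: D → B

Contrapositive: NOT B → NOT D
Note: A statement and its contrapositive are logically equivalent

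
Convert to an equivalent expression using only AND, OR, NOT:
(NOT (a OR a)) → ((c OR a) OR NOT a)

(a OR a) OR ((c OR a) OR NOT a)
(Implication elimination: A → B = NOT A OR B)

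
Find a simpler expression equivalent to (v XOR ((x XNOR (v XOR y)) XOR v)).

By XOR self-cancellation ((E XOR v) XOR v = E):
= (x XNOR (v XOR y))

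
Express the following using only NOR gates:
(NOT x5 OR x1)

(((x5 NOR x5) NOR x1) NOR ((x5 NOR x5) NOR x1))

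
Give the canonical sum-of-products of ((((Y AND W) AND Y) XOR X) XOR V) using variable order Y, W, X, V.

Σm(1, 2, 5, 6, 9, 10, 12, 15) = (NOT Y AND NOT W AND NOT X AND V) OR (NOT Y AND NOT W AND X AND NOT V) OR (NOT Y AND W AND NOT X AND V) OR (NOT Y AND W AND X AND NOT V) OR (Y AND NOT W AND NOT X AND V) OR (Y AND NOT W AND X AND NOT V) OR (Y AND W AND NOT X AND NOT V) OR (Y AND W AND X AND V)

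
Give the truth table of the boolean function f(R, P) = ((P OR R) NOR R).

R | P | Output
--------------
0 | 0 | 1
0 | 1 | 0
1 | 0 | 0
1 | 1 | 0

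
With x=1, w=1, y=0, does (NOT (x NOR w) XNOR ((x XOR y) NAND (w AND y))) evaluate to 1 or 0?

Substituting: (NOT (1 NOR 1) XNOR ((1 XOR 0) NAND (1 AND 0)))
= 1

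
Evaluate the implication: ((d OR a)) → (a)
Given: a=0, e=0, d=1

Antecedent ((d OR a)) = 1; consequent (a) = 0.
1 → 0 = 0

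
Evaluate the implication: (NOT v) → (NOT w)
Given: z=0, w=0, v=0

Antecedent (NOT v) = 1; consequent (NOT w) = 1.
1 → 1 = 1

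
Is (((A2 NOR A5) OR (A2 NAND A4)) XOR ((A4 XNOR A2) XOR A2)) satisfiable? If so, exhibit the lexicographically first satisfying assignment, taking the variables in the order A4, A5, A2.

A4=1, A5=0, A2=0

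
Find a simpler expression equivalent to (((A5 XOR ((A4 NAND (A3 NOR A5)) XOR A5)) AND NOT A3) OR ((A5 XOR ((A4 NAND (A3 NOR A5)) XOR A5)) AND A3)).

By distribution ((E AND v) OR (E AND NOT v) = E) then XOR self-cancellation ((E XOR v) XOR v = E):
= (A4 NAND (A3 NOR A5))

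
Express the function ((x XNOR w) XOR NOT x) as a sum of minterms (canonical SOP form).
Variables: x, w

Σm(1, 3) = (NOT x AND w) OR (x AND w)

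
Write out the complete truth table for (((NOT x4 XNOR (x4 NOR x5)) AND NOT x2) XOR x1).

x2 | x5 | x4 | x1 | Output
--------------------------
0 | 0 | 0 | 0 | 1
0 | 0 | 0 | 1 | 0
0 | 0 | 1 | 0 | 1
0 | 0 | 1 | 1 | 0
0 | 1 | 0 | 0 | 0
0 | 1 | 0 | 1 | 1
0 | 1 | 1 | 0 | 1
0 | 1 | 1 | 1 | 0
1 | 0 | 0 | 0 | 0
1 | 0 | 0 | 1 | 1
1 | 0 | 1 | 0 | 0
1 | 0 | 1 | 1 | 1
1 | 1 | 0 | 0 | 0
1 | 1 | 0 | 1 | 1
1 | 1 | 1 | 0 | 0
1 | 1 | 1 | 1 | 1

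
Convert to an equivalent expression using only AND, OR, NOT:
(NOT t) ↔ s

((NOT t) AND s) OR (t AND NOT s)
(Biconditional = both true or both false)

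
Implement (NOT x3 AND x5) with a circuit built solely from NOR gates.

(((x3 NOR x3) NOR (x3 NOR x3)) NOR (x5 NOR x5))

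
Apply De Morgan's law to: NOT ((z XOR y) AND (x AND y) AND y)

NOT (z XOR y) OR NOT (x AND y) OR NOT y
De Morgan's: NOT(AND of terms) = OR of negations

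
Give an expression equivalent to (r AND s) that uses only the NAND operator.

((r NAND s) NAND (r NAND s))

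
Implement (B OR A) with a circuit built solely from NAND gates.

((B NAND B) NAND (A NAND A))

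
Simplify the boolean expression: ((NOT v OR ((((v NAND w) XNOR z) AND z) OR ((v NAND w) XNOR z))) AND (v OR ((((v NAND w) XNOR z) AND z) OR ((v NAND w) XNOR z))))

By distribution ((E OR v) AND (E OR NOT v) = E) then absorption (E OR (E AND v) = E):
= ((v NAND w) XNOR z)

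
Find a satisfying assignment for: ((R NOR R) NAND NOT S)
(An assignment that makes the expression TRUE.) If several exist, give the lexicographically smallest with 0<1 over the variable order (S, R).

S=0, R=1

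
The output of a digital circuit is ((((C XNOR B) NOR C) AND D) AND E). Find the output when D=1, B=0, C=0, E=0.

Substituting: ((((0 XNOR 0) NOR 0) AND 1) AND 0)
= 0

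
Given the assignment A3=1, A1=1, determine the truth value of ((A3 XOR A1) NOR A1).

Substituting: ((1 XOR 1) NOR 1)
= 0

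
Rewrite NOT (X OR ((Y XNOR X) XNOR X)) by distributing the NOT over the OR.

NOT X AND NOT ((Y XNOR X) XNOR X)
De Morgan's: NOT(OR of terms) = AND of negations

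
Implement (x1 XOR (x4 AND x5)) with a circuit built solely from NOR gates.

((((x1 NOR ((x4 NOR x4) NOR (x5 NOR x5))) NOR (x1 NOR ((x4 NOR x4) NOR (x5 NOR x5)))) NOR ((x1 NOR ((x4 NOR x4) NOR (x5 NOR x5))) NOR (x1 NOR ((x4 NOR x4) NOR (x5 NOR x5))))) NOR ((((x1 NOR x1) NOR (((x4 NOR x4) NOR (x5 NOR x5)) NOR ((x4 NOR x4) NOR (x5 NOR x5)))) NOR ((x1 NOR x1) NOR (((x4 NOR x4) NOR (x5 NOR x5)) NOR ((x4 NOR x4) NOR (x5 NOR x5))))) NOR (((x1 NOR x1) NOR (((x4 NOR x4) NOR (x5 NOR x5)) NOR ((x4 NOR x4) NOR (x5 NOR x5)))) NOR ((x1 NOR x1) NOR (((x4 NOR x4) NOR (x5 NOR x5)) NOR ((x4 NOR x4) NOR (x5 NOR x5)))))))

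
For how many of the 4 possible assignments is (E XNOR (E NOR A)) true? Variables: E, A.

Satisfying assignments: (0,1)
Count: 1 out of 4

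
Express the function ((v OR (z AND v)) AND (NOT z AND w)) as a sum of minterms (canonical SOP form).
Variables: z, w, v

Σm(3) = (NOT z AND w AND v)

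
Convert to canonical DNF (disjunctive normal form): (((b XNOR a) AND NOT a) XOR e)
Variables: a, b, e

(NOT a AND NOT b AND NOT e) OR (NOT a AND b AND e) OR (a AND NOT b AND e) OR (a AND b AND e)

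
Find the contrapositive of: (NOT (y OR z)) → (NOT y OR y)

Contrapositive: NOT (NOT y OR y) → (y OR z)
Note: A statement and its contrapositive are logically equivalent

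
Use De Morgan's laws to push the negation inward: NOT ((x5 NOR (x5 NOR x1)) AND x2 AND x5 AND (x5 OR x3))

NOT (x5 NOR (x5 NOR x1)) OR NOT x2 OR NOT x5 OR NOT (x5 OR x3)
De Morgan's: NOT(AND of terms) = OR of negations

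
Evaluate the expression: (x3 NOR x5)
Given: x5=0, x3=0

Substituting: (0 NOR 0)
= 1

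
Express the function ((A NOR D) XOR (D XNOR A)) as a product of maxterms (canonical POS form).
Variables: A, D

ΠM(0, 1, 2) = (A OR D) AND (A OR NOT D) AND (NOT A OR D)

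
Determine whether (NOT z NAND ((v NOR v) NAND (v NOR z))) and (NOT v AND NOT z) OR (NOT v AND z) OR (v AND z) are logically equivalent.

Yes, they are equivalent — the two output columns agree on all 4 assignments:
v | z | Expression 1 | Expression 2
-----------------------------------
0 | 0 | 1 | 1
0 | 1 | 1 | 1
1 | 0 | 0 | 0
1 | 1 | 1 | 1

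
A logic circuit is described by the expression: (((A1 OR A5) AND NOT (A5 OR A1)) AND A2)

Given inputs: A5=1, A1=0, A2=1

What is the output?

Substituting: (((0 OR 1) AND NOT (1 OR 0)) AND 1)
= 0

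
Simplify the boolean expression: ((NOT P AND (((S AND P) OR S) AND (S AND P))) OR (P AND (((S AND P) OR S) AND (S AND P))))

By distribution ((E AND v) OR (E AND NOT v) = E) then absorption (E AND (E OR v) = E):
= (S AND P)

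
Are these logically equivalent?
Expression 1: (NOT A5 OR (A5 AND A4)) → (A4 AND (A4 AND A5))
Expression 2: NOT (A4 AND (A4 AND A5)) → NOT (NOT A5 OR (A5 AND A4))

Yes, Contrapositive is always equivalent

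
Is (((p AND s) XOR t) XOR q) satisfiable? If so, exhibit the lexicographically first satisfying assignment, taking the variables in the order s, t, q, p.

s=0, t=0, q=1, p=0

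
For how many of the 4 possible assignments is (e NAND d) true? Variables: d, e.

Satisfying assignments: (0,0), (0,1), (1,0)
Count: 3 out of 4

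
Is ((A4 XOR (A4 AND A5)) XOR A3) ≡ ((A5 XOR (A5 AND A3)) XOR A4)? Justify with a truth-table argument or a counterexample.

No. Counterexample: with A4=0, A5=0, A3=1, Expression 1 = 1 but Expression 2 = 0.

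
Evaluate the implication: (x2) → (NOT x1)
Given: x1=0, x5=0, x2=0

Antecedent (x2) = 0; consequent (NOT x1) = 1.
0 → 1 = 1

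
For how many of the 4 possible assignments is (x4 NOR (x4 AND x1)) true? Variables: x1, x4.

Satisfying assignments: (0,0), (1,0)
Count: 2 out of 4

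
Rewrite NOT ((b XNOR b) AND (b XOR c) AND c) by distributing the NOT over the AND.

NOT (b XNOR b) OR NOT (b XOR c) OR NOT c
De Morgan's: NOT(AND of terms) = OR of negations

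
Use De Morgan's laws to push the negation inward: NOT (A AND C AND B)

NOT A OR NOT C OR NOT B
De Morgan's: NOT(AND of terms) = OR of negations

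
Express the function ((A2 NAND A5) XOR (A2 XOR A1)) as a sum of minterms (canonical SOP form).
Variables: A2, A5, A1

Σm(0, 2, 5, 6) = (NOT A2 AND NOT A5 AND NOT A1) OR (NOT A2 AND A5 AND NOT A1) OR (A2 AND NOT A5 AND A1) OR (A2 AND A5 AND NOT A1)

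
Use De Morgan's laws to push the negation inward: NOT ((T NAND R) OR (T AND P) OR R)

NOT (T NAND R) AND NOT (T AND P) AND NOT R
De Morgan's: NOT(OR of terms) = AND of negations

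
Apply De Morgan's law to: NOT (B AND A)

NOT B OR NOT A
De Morgan's: NOT(AND of terms) = OR of negations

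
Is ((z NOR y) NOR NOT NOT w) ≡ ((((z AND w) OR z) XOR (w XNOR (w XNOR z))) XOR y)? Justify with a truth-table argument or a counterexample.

No. Counterexample: with w=0, z=1, y=0, Expression 1 = 1 but Expression 2 = 0.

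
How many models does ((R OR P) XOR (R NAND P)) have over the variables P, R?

Satisfying assignments: (0,0), (1,1)
Count: 2 out of 4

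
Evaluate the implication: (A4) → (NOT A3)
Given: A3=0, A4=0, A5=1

Antecedent (A4) = 0; consequent (NOT A3) = 1.
0 → 1 = 1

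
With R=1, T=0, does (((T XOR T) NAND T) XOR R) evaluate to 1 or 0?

Substituting: (((0 XOR 0) NAND 0) XOR 1)
= 0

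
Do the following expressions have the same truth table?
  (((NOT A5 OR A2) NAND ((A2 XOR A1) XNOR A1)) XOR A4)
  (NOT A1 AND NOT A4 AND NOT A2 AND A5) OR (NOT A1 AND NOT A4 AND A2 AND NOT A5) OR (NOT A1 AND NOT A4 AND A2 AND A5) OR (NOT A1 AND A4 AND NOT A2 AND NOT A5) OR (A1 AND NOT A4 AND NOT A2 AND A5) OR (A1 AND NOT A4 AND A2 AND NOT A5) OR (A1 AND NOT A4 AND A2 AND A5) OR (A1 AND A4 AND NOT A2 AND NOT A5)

Yes, they are equivalent — the two output columns agree on all 16 assignments:
A1 | A4 | A2 | A5 | Expression 1 | Expression 2
-----------------------------------------------
0 | 0 | 0 | 0 | 0 | 0
0 | 0 | 0 | 1 | 1 | 1
0 | 0 | 1 | 0 | 1 | 1
0 | 0 | 1 | 1 | 1 | 1
0 | 1 | 0 | 0 | 1 | 1
0 | 1 | 0 | 1 | 0 | 0
0 | 1 | 1 | 0 | 0 | 0
0 | 1 | 1 | 1 | 0 | 0
1 | 0 | 0 | 0 | 0 | 0
1 | 0 | 0 | 1 | 1 | 1
1 | 0 | 1 | 0 | 1 | 1
1 | 0 | 1 | 1 | 1 | 1
1 | 1 | 0 | 0 | 1 | 1
1 | 1 | 0 | 1 | 0 | 0
1 | 1 | 1 | 0 | 0 | 0
1 | 1 | 1 | 1 | 0 | 0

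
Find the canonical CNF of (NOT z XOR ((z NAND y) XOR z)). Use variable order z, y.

(z OR y) AND (z OR NOT y) AND (NOT z OR y)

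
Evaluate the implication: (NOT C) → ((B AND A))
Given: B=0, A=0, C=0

Antecedent (NOT C) = 1; consequent ((B AND A)) = 0.
1 → 0 = 0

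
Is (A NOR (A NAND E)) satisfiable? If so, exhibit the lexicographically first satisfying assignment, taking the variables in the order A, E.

UNSATISFIABLE - no assignment makes this expression true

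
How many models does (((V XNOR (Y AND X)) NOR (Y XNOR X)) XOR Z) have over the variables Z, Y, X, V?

Satisfying assignments: (0,0,1,1), (0,1,0,1), (1,0,0,0), (1,0,0,1), (1,0,1,0), (1,1,0,0), (1,1,1,0), (1,1,1,1)
Count: 8 out of 16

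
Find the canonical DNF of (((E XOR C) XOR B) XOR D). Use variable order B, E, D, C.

(NOT B AND NOT E AND NOT D AND C) OR (NOT B AND NOT E AND D AND NOT C) OR (NOT B AND E AND NOT D AND NOT C) OR (NOT B AND E AND D AND C) OR (B AND NOT E AND NOT D AND NOT C) OR (B AND NOT E AND D AND C) OR (B AND E AND NOT D AND C) OR (B AND E AND D AND NOT C)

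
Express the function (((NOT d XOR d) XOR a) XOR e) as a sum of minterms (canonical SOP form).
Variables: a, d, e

Σm(0, 2, 5, 7) = (NOT a AND NOT d AND NOT e) OR (NOT a AND d AND NOT e) OR (a AND NOT d AND e) OR (a AND d AND e)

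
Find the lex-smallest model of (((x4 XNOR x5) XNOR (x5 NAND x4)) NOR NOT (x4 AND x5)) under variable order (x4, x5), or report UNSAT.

x4=1, x5=1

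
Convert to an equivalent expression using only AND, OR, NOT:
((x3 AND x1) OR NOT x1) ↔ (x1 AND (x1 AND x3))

(((x3 AND x1) OR NOT x1) AND (x1 AND (x1 AND x3))) OR (NOT ((x3 AND x1) OR NOT x1) AND NOT (x1 AND (x1 AND x3)))
(Biconditional = both true or both false)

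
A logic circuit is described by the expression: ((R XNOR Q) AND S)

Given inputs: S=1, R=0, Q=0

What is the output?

Substituting: ((0 XNOR 0) AND 1)
= 1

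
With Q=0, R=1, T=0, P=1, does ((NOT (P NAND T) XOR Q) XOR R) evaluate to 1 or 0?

Substituting: ((NOT (1 NAND 0) XOR 0) XOR 1)
= 1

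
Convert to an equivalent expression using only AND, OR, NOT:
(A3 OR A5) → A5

NOT (A3 OR A5) OR A5
(Implication elimination: A → B = NOT A OR B)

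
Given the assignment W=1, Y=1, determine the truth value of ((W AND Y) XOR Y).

Substituting: ((1 AND 1) XOR 1)
= 0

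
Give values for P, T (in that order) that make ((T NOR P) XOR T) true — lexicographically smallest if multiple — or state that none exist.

P=0, T=0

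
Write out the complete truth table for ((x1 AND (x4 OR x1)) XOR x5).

x5 | x4 | x1 | Output
---------------------
0 | 0 | 0 | 0
0 | 0 | 1 | 1
0 | 1 | 0 | 0
0 | 1 | 1 | 1
1 | 0 | 0 | 1
1 | 0 | 1 | 0
1 | 1 | 0 | 1
1 | 1 | 1 | 0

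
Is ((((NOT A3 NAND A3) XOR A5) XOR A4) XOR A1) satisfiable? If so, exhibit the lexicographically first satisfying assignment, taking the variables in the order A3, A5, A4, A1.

A3=0, A5=0, A4=0, A1=0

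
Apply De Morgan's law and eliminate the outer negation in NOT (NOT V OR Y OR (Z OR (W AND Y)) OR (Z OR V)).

V AND NOT Y AND NOT (Z OR (W AND Y)) AND NOT (Z OR V)
De Morgan's: NOT(OR of terms) = AND of negations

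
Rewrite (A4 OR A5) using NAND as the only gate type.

((A4 NAND A4) NAND (A5 NAND A5))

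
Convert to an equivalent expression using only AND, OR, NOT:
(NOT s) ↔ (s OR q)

((NOT s) AND (s OR q)) OR (s AND NOT (s OR q))
(Biconditional = both true or both false)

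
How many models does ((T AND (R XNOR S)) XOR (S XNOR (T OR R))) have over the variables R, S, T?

Satisfying assignments: (0,0,0), (0,0,1), (0,1,1), (1,1,0)
Count: 4 out of 8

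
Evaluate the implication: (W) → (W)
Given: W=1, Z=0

Antecedent (W) = 1; consequent (W) = 1.
1 → 1 = 1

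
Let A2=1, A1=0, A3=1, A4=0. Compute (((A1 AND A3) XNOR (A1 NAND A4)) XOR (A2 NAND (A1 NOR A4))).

Substituting: (((0 AND 1) XNOR (0 NAND 0)) XOR (1 NAND (0 NOR 0)))
= 0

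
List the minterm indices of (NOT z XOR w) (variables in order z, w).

Σm(0, 3) = (NOT z AND NOT w) OR (z AND w)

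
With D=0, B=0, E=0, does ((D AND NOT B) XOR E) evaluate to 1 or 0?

Substituting: ((0 AND NOT 0) XOR 0)
= 0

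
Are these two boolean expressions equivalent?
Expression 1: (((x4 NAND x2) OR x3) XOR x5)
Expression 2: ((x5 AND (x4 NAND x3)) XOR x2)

No. Counterexample: with x5=0, x2=0, x3=0, x4=0, Expression 1 = 1 but Expression 2 = 0.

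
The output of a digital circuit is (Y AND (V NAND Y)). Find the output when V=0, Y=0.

Substituting: (0 AND (0 NAND 0))
= 0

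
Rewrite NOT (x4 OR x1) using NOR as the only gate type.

(((x4 NOR x1) NOR (x4 NOR x1)) NOR ((x4 NOR x1) NOR (x4 NOR x1)))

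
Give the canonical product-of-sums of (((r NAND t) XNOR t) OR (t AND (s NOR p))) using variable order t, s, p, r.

ΠM(0, 1, 2, 3, 4, 5, 6, 7, 11, 13, 15) = (t OR s OR p OR r) AND (t OR s OR p OR NOT r) AND (t OR s OR NOT p OR r) AND (t OR s OR NOT p OR NOT r) AND (t OR NOT s OR p OR r) AND (t OR NOT s OR p OR NOT r) AND (t OR NOT s OR NOT p OR r) AND (t OR NOT s OR NOT p OR NOT r) AND (NOT t OR s OR NOT p OR NOT r) AND (NOT t OR NOT s OR p OR NOT r) AND (NOT t OR NOT s OR NOT p OR NOT r)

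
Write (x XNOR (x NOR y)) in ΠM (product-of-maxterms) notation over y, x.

ΠM(0, 1, 3) = (y OR x) AND (y OR NOT x) AND (NOT y OR NOT x)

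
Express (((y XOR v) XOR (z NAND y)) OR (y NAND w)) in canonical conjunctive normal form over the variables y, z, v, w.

(NOT y OR z OR v OR NOT w) AND (NOT y OR NOT z OR NOT v OR NOT w)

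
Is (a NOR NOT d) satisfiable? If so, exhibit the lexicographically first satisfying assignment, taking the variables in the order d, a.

d=1, a=0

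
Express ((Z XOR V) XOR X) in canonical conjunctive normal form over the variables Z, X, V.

(Z OR X OR V) AND (Z OR NOT X OR NOT V) AND (NOT Z OR X OR NOT V) AND (NOT Z OR NOT X OR V)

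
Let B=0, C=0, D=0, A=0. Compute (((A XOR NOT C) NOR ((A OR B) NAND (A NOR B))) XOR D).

Substituting: (((0 XOR NOT 0) NOR ((0 OR 0) NAND (0 NOR 0))) XOR 0)
= 0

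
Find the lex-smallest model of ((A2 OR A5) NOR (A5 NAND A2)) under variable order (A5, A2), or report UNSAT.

UNSATISFIABLE - no assignment makes this expression true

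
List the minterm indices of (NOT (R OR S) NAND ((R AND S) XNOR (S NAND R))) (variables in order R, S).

Σm(0, 1, 2, 3) = (NOT R AND NOT S) OR (NOT R AND S) OR (R AND NOT S) OR (R AND S)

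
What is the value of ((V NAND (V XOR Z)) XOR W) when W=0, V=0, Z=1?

Substituting: ((0 NAND (0 XOR 1)) XOR 0)
= 1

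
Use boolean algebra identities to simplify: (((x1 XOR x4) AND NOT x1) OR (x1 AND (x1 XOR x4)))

By distribution ((E AND v) OR (E AND NOT v) = E):
= (x1 XOR x4)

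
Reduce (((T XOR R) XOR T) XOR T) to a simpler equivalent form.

By XOR self-cancellation ((E XOR v) XOR v = E):
= (T XOR R)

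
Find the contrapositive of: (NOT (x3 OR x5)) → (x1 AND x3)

Contrapositive: NOT (x1 AND x3) → (x3 OR x5)
Note: A statement and its contrapositive are logically equivalent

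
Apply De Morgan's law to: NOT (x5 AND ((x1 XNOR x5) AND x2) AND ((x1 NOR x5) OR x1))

NOT x5 OR NOT ((x1 XNOR x5) AND x2) OR NOT ((x1 NOR x5) OR x1)
De Morgan's: NOT(AND of terms) = OR of negations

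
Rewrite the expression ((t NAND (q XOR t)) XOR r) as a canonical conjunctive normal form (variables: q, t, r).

(q OR t OR NOT r) AND (q OR NOT t OR r) AND (NOT q OR t OR NOT r) AND (NOT q OR NOT t OR NOT r)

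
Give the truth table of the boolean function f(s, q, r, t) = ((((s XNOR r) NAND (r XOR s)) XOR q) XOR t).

s | q | r | t | Output
----------------------
0 | 0 | 0 | 0 | 1
0 | 0 | 0 | 1 | 0
0 | 0 | 1 | 0 | 1
0 | 0 | 1 | 1 | 0
0 | 1 | 0 | 0 | 0
0 | 1 | 0 | 1 | 1
0 | 1 | 1 | 0 | 0
0 | 1 | 1 | 1 | 1
1 | 0 | 0 | 0 | 1
1 | 0 | 0 | 1 | 0
1 | 0 | 1 | 0 | 1
1 | 0 | 1 | 1 | 0
1 | 1 | 0 | 0 | 0
1 | 1 | 0 | 1 | 1
1 | 1 | 1 | 0 | 0
1 | 1 | 1 | 1 | 1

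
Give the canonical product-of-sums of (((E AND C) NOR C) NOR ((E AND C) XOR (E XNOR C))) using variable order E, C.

ΠM(0, 2) = (E OR C) AND (NOT E OR C)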